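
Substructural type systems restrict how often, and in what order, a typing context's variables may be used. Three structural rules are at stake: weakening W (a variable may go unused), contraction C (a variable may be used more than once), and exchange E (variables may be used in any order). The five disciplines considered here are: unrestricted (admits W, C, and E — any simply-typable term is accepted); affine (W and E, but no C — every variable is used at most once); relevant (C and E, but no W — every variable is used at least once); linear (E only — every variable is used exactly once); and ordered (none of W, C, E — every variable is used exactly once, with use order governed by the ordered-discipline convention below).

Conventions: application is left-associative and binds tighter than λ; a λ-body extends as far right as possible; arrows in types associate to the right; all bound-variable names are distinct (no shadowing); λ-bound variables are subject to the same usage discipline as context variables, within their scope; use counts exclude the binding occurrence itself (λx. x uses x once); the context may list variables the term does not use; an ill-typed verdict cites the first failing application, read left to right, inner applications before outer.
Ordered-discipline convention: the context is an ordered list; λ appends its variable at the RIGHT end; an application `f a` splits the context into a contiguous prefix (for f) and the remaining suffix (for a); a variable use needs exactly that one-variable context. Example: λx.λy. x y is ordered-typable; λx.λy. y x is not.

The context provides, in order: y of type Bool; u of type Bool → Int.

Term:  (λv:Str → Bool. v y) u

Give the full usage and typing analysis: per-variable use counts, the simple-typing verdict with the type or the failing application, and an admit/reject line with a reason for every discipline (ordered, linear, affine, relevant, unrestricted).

counts: y: 1×; u: 1×; v (bound): 1×
use order (left to right): v, y, u
typing: ill-typed: an application expects Str but receives Bool
ordered ✗ (a type mismatch blocks all five)
linear ✗ (the type mismatch rejects it)
affine ✗ (not simply typable)
relevant ✗ (fails simple typing)
unrestricted ✗ (a type mismatch blocks all five)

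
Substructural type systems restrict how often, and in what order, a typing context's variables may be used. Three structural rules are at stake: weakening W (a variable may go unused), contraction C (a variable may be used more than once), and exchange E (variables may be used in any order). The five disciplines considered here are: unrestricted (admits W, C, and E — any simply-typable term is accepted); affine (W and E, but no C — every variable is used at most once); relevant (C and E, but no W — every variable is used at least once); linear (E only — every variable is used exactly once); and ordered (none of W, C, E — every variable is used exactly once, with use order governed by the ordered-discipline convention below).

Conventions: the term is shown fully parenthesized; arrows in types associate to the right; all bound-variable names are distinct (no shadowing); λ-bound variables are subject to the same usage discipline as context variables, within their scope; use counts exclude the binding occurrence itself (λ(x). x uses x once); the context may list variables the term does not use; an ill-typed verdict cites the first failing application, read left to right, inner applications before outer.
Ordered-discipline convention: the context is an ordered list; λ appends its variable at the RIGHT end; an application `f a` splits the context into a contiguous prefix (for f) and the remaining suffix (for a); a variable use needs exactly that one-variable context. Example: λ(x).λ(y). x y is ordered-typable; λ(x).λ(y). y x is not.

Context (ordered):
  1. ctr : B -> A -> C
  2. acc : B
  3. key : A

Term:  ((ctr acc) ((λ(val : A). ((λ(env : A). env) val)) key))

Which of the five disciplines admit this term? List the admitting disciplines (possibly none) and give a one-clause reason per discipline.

admitting disciplines: ordered, linear, affine, relevant, unrestricted
counts: ctr=1, acc=1, key=1, val (bound)=1, env (bound)=1
use order (left to right): ctr, acc, env, val, key
typing: ✓ — C
ordered: ✓, ctr, acc, key, val, env: once each, no exchange needed
linear: ✓, single use per variable (ctr, acc, key, val, env)
affine: ✓, at most one use each (ctr, acc, key, val, env)
relevant: ✓, at least one use each (ctr, acc, key, val, env)
unrestricted: ✓, type-checks (C) and nothing is barred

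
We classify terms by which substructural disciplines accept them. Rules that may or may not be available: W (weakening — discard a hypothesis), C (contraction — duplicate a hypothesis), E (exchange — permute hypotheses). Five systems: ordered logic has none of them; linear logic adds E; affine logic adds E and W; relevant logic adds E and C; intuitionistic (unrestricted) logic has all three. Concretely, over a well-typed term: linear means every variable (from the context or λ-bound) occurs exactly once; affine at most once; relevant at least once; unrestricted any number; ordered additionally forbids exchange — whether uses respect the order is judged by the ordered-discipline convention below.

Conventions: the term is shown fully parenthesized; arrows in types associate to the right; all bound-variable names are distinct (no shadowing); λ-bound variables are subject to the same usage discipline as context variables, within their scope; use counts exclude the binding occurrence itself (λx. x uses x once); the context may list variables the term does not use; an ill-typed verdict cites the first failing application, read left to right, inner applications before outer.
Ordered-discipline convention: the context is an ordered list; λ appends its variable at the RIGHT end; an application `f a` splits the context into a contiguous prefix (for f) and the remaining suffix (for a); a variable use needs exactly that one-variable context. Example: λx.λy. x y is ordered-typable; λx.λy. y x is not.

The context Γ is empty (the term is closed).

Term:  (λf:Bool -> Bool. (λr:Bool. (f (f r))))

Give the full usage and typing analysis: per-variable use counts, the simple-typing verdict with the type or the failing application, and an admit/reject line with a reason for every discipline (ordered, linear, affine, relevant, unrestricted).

usage: f (λ-bound): 2, r (λ-bound): 1
use order (left to right): f, f, r
typing: well-typed at (Bool -> Bool) -> Bool -> Bool
ordered: ✗, f ×2 used more than once (contraction)
linear: ✗, f ×2 used more than once (contraction)
affine: ✗, f ×2 used more than once (contraction)
relevant: ✓, f, r: all used, weakening unneeded
unrestricted: ✓, typability at (Bool -> Bool) -> Bool -> Bool is all that's needed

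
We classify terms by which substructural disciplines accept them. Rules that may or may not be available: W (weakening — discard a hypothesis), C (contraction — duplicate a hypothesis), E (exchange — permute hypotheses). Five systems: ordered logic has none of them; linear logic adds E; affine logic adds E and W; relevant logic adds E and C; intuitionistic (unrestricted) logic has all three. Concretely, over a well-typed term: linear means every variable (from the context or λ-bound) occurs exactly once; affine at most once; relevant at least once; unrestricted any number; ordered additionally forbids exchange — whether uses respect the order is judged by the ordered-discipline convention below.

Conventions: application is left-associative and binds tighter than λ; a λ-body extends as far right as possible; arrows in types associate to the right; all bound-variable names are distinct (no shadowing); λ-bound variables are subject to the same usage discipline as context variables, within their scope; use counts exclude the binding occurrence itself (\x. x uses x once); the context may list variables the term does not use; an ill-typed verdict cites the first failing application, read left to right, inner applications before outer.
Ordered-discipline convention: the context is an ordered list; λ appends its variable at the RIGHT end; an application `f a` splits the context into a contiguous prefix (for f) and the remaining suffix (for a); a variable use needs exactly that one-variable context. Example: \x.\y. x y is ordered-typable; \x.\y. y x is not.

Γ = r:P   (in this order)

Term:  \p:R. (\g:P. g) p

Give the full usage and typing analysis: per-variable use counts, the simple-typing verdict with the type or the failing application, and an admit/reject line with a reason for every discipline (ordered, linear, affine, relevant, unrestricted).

counts: r ×0; p (bound) ×1; g (bound) ×1
order of uses: g, p
typing: ill-typed: an argument R mismatches the expected P
ordered ✗ (not simply typable)
linear ✗ (fails simple typing)
affine ✗ (a type mismatch blocks all five)
relevant ✗ (the type mismatch rejects it)
unrestricted ✗ (not simply typable)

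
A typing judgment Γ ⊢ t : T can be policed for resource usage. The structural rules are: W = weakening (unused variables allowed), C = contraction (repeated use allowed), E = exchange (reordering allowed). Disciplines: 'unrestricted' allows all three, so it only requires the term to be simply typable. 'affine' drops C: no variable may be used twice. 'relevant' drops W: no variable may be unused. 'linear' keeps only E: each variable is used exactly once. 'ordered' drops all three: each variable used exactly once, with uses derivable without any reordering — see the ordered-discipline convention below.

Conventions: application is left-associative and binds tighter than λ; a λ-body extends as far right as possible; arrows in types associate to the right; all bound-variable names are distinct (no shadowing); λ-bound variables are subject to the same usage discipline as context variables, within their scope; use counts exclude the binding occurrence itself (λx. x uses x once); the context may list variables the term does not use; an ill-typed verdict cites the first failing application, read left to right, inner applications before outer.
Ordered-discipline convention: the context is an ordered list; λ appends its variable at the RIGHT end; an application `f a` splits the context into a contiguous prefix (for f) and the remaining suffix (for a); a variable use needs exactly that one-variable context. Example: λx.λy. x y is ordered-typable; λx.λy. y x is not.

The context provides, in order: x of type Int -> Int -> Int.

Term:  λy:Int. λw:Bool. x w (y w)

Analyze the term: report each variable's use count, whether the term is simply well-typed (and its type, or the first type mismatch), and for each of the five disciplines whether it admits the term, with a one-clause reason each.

counts: x=1; y (bound)=1; w (bound)=2
left-to-right use order: x, w, y, w
typing: ill-typed: argument of type Bool where Int is required
ordered ✗ (fails simple typing)
linear ✗ (a type mismatch blocks all five)
affine ✗ (the type mismatch rejects it)
relevant ✗ (not simply typable)
unrestricted ✗ (fails simple typing)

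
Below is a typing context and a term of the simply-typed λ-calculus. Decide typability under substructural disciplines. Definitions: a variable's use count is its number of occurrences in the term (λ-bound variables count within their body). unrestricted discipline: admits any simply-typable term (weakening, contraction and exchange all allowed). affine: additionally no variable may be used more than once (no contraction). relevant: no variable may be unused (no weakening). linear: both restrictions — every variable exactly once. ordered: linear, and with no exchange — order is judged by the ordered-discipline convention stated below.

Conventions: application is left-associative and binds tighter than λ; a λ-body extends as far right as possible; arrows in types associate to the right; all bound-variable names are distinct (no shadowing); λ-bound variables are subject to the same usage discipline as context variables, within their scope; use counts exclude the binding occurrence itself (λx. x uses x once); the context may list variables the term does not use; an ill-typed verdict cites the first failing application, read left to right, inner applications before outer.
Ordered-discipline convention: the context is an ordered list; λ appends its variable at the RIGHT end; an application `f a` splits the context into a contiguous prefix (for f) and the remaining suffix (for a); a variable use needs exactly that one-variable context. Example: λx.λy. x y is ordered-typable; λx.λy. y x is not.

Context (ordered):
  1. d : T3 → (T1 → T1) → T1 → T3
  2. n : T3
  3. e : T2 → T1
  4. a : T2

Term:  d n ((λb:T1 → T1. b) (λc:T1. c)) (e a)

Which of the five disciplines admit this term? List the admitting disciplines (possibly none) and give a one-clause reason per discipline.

admitted in: ordered, linear, affine, relevant, unrestricted
usage: d: 1; n: 1; e: 1; a: 1; b (bound): 1; c (bound): 1
uses in reading order: d, n, b, c, e, a
typing: ✓ — T3
ordered: ✓, one use each (d, n, e, a, b, c); ordered split holds
linear: ✓, each of d, n, e, a, b, c used exactly once
affine: ✓, none of d, n, e, a, b, c used more than once
relevant: ✓, every one of d, n, e, a, b, c appears
unrestricted: ✓, well-typed at T3; no restrictions here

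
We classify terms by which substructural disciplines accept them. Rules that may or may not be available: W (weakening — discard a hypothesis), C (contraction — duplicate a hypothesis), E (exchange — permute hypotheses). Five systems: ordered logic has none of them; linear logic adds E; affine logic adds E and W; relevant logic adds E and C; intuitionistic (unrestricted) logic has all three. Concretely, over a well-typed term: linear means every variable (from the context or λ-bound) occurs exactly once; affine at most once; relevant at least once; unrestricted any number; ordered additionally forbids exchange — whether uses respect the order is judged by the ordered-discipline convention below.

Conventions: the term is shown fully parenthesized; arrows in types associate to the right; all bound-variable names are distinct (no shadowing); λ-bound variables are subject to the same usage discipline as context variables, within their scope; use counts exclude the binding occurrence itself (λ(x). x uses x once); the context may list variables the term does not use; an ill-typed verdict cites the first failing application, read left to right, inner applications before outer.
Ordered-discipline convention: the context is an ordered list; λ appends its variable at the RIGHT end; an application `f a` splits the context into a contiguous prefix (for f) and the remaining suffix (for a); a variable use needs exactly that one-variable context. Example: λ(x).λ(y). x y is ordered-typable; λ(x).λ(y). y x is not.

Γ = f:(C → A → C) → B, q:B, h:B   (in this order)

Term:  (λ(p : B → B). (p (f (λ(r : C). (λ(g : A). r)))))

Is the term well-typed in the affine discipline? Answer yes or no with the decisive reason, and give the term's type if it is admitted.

yes — f, q, h, p, r, g: no repeats, contraction unneeded; term : (B → B) → B
use counts: f ×1, q ×0, h ×0, p (bound) ×1, r (bound) ×1, g (bound) ×0
left-to-right use order: p, f, r
typing: well-typed — term : (B → B) → B
summary: ordered ✗ · linear ✗ · affine ✓ · relevant ✗ · unrestricted ✓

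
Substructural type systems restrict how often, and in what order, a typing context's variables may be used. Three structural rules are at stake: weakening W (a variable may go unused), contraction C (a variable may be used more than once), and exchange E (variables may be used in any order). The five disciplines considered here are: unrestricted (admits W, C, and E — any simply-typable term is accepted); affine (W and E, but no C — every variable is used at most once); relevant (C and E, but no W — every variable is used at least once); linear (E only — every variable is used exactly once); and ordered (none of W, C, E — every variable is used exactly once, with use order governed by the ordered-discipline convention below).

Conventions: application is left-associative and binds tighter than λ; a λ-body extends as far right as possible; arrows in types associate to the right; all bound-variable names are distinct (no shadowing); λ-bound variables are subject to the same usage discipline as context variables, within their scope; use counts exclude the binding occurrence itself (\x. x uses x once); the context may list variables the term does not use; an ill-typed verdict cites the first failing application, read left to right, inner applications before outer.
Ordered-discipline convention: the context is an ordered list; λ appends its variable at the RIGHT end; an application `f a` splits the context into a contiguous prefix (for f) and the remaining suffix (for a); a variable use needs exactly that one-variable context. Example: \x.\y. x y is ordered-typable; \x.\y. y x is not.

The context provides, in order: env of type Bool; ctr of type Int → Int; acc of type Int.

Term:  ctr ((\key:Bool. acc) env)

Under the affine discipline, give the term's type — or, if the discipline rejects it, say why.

term : Int
variable uses: env: 1, ctr: 1, acc: 1, key [bound]: 0
uses in reading order: ctr, acc, env
typing: well-typed — term : Int
per-discipline verdicts: ordered ✗, linear ✗, affine ✓, relevant ✗, unrestricted ✓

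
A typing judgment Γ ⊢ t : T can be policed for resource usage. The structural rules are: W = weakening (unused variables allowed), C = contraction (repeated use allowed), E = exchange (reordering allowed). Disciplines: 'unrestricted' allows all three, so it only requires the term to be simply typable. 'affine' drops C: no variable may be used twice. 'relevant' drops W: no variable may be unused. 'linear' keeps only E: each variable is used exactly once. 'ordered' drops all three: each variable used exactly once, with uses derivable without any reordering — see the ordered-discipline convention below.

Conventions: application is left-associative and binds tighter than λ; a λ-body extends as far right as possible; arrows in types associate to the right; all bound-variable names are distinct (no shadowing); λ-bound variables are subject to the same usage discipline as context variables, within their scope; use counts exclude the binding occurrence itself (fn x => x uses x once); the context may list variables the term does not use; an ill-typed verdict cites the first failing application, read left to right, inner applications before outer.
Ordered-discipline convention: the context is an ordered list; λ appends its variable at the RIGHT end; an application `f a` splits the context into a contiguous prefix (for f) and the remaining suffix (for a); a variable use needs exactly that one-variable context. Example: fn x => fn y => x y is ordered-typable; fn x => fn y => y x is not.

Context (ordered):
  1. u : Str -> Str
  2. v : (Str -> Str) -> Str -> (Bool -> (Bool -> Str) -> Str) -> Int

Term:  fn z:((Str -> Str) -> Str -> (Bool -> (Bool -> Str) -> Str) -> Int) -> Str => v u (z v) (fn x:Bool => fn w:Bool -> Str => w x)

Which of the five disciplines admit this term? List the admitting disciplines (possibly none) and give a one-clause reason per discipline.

admitted in: relevant, unrestricted
counts: u: 1, v: 2, z [bound]: 1, x [bound]: 1, w [bound]: 1
use order (left to right): v, u, z, v, w, x
typing: the term checks, with type (((Str -> Str) -> Str -> (Bool -> (Bool -> Str) -> Str) -> Int) -> Str) -> Int
ordered: ✗, v ×2 used more than once (contraction)
linear: ✗, v ×2 used more than once (contraction)
affine: ✗, v ×2 used more than once (contraction)
relevant: ✓, every one of u, v, z, x, w appears
unrestricted: ✓, type-checks ((((Str -> Str) -> Str -> (Bool -> (Bool -> Str) -> Str) -> Int) -> Str) -> Int) and nothing is barred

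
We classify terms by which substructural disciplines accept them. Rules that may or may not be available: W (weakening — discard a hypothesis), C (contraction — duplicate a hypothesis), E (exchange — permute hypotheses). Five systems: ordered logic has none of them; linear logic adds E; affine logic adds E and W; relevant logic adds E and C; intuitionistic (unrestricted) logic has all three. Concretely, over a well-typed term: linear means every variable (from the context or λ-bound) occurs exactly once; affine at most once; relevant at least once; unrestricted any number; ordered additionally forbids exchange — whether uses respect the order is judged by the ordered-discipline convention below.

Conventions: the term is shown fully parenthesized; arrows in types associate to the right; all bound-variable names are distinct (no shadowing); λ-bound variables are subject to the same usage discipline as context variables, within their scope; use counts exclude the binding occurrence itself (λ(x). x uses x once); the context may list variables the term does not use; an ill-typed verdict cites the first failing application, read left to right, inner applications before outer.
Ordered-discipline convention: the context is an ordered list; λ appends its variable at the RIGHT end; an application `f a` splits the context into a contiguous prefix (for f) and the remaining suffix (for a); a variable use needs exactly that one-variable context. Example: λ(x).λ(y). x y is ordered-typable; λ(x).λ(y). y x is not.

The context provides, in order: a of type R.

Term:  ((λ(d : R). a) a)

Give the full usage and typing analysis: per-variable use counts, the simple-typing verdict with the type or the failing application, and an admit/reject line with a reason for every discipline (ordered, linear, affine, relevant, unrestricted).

variable uses: a ×2; d (bound) ×0
left-to-right use order: a, a
typing: the term checks, with type R
ordered: ✗, repeated use of a ×2; unused: d — weakening required
linear: ✗, repeated use of a ×2; unused: d — weakening required
affine: ✗, repeated use of a ×2
relevant: ✗, unused: d — weakening required
unrestricted: ✓, type-checks (R) and nothing is barred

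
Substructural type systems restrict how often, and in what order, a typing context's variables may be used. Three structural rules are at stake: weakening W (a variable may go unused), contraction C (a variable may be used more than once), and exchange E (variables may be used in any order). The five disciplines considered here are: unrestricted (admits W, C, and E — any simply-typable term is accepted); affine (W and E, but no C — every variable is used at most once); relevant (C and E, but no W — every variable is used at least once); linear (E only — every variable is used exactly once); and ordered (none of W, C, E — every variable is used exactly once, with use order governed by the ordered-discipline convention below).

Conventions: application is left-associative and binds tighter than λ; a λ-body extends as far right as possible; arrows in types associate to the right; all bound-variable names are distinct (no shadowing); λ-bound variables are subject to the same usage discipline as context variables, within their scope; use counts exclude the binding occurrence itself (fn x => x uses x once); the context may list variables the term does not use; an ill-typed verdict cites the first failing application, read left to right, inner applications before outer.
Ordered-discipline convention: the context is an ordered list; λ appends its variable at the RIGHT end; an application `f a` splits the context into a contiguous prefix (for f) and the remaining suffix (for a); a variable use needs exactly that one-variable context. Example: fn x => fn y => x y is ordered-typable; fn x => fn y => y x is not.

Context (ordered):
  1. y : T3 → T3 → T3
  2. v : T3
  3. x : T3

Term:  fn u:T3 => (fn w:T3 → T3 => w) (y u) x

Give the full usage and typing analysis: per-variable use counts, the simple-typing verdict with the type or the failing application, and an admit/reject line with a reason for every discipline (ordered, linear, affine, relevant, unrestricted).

use counts: y ×1, v ×0, x ×1, u (λ-bound) ×1, w (λ-bound) ×1
use order (left to right): w, y, u, x
typing: well-typed — term : T3 → T3
ordered: ✗ — v never used (weakening)
linear: ✗ — v never used (weakening)
affine: ✓ — at most one use each (y, v, x, u, w)
relevant: ✗ — v never used (weakening)
unrestricted: ✓ — simply typable at T3 → T3; W, C, E all held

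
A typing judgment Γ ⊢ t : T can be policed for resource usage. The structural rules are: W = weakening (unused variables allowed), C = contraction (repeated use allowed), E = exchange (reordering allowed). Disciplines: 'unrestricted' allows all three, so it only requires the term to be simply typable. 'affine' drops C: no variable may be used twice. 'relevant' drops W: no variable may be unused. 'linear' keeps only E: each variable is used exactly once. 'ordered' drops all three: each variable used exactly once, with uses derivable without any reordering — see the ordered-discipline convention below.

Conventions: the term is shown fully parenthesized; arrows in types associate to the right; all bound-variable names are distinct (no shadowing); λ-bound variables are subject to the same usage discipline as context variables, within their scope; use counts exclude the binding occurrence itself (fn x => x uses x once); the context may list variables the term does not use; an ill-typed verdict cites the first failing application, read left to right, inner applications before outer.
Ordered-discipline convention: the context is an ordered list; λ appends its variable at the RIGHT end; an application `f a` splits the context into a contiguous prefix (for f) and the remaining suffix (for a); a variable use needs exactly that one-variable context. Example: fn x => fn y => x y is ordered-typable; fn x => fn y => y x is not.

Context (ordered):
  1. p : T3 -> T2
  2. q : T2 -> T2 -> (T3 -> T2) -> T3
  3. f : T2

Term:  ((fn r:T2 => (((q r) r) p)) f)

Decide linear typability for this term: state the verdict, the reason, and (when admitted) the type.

no — r ×2 used more than once (contraction)
counts: p: 1×; q: 1×; f: 1×; r (λ-bound): 2×
uses in reading order: q, r, r, p, f
typing: ✓ — T3
per-discipline verdicts: ordered ✗; linear ✗; affine ✗; relevant ✓; unrestricted ✓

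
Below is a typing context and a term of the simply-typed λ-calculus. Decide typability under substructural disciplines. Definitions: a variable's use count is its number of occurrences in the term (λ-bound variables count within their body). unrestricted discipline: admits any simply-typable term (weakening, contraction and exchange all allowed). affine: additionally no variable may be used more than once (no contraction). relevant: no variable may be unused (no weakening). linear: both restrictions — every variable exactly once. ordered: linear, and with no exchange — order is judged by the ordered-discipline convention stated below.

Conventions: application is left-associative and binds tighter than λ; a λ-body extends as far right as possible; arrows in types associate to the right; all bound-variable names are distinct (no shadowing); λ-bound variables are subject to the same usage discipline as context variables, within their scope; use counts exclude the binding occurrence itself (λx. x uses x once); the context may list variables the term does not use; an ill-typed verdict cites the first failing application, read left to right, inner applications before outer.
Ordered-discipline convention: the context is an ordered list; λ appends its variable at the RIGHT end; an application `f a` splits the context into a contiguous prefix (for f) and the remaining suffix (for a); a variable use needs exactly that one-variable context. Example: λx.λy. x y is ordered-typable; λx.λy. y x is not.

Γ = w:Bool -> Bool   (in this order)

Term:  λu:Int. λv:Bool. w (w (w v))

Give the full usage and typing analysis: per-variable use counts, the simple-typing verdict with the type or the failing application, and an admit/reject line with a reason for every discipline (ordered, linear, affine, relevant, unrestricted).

variable uses: w=3; u (λ-bound)=0; v (λ-bound)=1
order of uses: w, w, w, v
typing: well-typed — term : Int -> Bool -> Bool
ordered ✗ (w ×3 used more than once (contraction); u never used (weakening))
linear ✗ (w ×3 used more than once (contraction); u never used (weakening))
affine ✗ (w ×3 used more than once (contraction))
relevant ✗ (u never used (weakening))
unrestricted ✓ (type-checks (Int -> Bool -> Bool) and nothing is barred)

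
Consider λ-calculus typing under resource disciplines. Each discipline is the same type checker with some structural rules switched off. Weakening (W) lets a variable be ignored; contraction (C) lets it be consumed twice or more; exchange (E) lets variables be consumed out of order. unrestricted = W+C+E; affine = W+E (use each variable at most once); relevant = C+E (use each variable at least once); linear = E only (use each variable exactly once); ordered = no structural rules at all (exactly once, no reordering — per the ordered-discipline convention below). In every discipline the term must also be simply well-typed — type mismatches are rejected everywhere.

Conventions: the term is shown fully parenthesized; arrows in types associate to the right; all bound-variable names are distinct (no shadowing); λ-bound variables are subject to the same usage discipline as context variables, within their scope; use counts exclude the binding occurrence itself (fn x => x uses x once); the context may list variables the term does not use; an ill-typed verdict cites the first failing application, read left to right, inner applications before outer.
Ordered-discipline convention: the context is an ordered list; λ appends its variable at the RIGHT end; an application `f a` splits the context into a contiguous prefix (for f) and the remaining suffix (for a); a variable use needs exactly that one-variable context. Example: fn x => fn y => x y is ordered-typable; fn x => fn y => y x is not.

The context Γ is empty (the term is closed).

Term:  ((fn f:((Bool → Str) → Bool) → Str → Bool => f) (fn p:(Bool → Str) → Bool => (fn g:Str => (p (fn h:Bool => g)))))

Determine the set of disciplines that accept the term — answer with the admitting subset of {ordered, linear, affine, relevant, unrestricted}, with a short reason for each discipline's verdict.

admitting disciplines: affine, unrestricted
counts: f (λ-bound) ×1, p (λ-bound) ×1, g (λ-bound) ×1, h (λ-bound) ×0
uses in reading order: f, p, g
typing: the term checks, with type ((Bool → Str) → Bool) → Str → Bool
ordered: ✗ — h left unused
linear: ✗ — h left unused
affine: ✓ — no duplicate uses among f, p, g, h
relevant: ✗ — h left unused
unrestricted: ✓ — type-checks (((Bool → Str) → Bool) → Str → Bool) and nothing is barred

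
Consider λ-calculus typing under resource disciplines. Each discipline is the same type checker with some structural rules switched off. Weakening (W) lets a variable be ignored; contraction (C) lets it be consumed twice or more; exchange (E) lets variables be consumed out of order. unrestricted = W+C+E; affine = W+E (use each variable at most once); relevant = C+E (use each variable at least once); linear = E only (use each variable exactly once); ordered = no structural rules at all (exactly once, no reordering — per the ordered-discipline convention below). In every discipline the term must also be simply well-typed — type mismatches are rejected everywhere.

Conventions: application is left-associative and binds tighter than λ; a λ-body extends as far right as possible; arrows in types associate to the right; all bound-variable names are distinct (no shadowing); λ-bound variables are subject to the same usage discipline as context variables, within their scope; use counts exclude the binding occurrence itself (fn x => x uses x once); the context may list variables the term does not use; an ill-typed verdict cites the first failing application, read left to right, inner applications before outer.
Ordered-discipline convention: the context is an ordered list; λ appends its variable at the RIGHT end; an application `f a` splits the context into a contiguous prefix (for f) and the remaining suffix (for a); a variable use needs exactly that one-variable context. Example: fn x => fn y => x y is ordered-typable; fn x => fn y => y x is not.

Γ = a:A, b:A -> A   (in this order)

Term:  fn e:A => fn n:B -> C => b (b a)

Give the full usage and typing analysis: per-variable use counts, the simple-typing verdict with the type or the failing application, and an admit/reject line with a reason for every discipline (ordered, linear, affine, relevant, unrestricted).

variable uses: a: 1, b: 2, e [bound]: 0, n [bound]: 0
use order (left to right): b, b, a
typing: ✓ — A -> (B -> C) -> A
ordered: ✗, uses contraction: b ×2; e, n left unused
linear: ✗, uses contraction: b ×2; e, n left unused
affine: ✗, uses contraction: b ×2
relevant: ✗, e, n left unused
unrestricted: ✓, simply typable at A -> (B -> C) -> A; W, C, E all held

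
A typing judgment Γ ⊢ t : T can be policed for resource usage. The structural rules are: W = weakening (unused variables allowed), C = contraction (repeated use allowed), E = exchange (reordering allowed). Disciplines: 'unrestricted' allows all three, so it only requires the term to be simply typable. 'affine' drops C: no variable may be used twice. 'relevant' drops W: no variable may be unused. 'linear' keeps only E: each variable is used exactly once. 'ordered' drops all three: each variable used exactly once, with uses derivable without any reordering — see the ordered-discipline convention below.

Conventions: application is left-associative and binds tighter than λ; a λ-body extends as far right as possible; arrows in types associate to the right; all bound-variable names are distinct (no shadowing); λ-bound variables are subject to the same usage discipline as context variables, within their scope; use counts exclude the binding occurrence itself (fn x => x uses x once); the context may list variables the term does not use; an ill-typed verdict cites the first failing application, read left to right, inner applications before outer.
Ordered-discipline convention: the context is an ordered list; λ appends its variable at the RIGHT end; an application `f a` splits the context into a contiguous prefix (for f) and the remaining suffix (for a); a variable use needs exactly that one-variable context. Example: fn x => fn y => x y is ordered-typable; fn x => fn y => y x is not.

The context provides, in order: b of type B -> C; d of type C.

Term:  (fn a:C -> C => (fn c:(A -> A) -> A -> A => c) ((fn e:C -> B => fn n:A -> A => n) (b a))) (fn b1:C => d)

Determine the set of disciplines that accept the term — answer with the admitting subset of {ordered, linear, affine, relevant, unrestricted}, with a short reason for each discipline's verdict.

admitting disciplines: none
variable uses: b ×1; d ×1; a [bound] ×1; c [bound] ×1; e [bound] ×0; n [bound] ×1; b1 [bound] ×0
use order (left to right): c, n, b, a, d
typing: ill-typed: an application expects B but receives C -> C
ordered: ✗ — not simply typable
linear: ✗ — fails simple typing
affine: ✗ — a type mismatch blocks all five
relevant: ✗ — the type mismatch rejects it
unrestricted: ✗ — not simply typable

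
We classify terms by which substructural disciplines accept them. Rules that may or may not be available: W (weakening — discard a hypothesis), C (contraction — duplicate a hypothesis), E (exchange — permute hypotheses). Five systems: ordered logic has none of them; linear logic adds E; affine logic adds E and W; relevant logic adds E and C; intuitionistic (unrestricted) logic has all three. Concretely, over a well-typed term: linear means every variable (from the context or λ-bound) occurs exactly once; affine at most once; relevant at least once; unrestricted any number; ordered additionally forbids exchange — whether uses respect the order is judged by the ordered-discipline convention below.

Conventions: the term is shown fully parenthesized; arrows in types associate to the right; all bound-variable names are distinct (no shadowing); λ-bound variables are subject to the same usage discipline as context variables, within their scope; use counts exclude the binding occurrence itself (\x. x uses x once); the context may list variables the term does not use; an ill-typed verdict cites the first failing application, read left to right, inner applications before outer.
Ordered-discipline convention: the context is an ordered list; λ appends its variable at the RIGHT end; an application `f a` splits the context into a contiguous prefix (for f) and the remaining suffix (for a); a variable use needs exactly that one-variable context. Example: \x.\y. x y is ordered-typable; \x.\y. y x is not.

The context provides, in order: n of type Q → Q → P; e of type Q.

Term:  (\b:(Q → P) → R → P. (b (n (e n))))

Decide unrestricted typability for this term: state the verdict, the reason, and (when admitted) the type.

no — fails simple typing
use counts: n=2, e=1, b (bound)=1
order of uses: b, n, e, n
typing: ill-typed: applying a non-function (Q)
across the five disciplines: ordered ✗ · linear ✗ · affine ✗ · relevant ✗ · unrestricted ✗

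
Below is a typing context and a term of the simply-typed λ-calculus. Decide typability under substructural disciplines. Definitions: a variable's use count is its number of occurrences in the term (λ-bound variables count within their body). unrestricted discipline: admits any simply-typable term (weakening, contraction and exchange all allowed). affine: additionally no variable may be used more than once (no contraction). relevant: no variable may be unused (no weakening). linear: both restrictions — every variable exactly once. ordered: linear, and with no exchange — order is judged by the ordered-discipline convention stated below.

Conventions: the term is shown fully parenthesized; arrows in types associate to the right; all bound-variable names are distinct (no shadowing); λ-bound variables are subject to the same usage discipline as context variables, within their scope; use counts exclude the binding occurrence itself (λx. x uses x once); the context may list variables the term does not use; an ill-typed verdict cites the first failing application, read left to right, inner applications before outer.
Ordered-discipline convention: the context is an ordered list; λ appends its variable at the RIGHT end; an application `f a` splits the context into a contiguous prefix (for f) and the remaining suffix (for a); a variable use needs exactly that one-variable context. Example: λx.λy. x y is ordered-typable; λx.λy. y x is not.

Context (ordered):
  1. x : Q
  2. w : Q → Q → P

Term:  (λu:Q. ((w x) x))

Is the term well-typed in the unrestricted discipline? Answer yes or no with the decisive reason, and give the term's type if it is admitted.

yes — simply typable at Q → P; W, C, E all held; term : Q → P
counts: x=2; w=1; u (bound)=0
order of uses: w, x, x
typing: ✓ — Q → P
all disciplines: ordered ✗ · linear ✗ · affine ✗ · relevant ✗ · unrestricted ✓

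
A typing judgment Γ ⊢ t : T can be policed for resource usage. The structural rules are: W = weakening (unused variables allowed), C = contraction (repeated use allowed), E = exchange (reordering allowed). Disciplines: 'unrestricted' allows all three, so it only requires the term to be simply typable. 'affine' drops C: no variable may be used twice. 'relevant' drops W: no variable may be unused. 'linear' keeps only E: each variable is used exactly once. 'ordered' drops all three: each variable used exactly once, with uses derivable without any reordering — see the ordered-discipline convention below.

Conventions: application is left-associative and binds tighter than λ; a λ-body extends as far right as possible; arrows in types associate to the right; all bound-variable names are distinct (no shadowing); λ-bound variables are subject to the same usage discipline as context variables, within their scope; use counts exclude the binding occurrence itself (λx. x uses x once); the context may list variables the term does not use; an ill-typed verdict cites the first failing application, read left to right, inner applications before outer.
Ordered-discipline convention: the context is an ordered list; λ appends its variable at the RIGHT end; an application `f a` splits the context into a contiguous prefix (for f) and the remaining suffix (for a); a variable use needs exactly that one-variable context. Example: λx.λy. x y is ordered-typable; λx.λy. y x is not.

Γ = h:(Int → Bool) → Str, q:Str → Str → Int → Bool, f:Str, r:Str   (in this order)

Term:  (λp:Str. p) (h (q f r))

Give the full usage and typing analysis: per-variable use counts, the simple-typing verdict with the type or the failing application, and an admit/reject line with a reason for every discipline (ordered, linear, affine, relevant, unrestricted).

counts: h ×1, q ×1, f ×1, r ×1, p (bound) ×1
use order (left to right): p, h, q, f, r
typing: the term checks, with type Str
ordered: ✓, one use each (h, q, f, r, p); ordered split holds
linear: ✓, exactly-once usage across h, q, f, r, p
affine: ✓, h, q, f, r, p: no repeats, contraction unneeded
relevant: ✓, at least one use each (h, q, f, r, p)
unrestricted: ✓, well-typed at Str; no restrictions here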